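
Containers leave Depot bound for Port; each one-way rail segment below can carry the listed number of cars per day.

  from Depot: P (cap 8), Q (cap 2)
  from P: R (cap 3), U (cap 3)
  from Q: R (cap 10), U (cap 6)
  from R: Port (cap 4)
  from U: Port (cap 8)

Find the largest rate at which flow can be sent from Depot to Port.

8

Augment Depot→P→R→Port: bottleneck 3, flow now 3.
Augment Depot→P→U→Port: bottleneck 3, flow now 6.
Augment Depot→Q→R→Port: bottleneck 1, flow now 7.
Augment Depot→Q→U→Port: bottleneck 1, flow now 8.
No augmenting path remains; maximum flow = 8.
In the residual graph, reachable from Depot: {Depot, P}.
Min-cut edges: Depot→Q (2), P→R (3), P→U (3); capacity 2 + 3 + 3 = 8.
This cut is saturated, so no flow can exceed 8.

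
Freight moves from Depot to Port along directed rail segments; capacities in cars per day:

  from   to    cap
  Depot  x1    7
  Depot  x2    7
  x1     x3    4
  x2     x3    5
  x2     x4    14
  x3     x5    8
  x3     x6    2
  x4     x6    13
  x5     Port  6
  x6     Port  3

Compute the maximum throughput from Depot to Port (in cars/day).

9

Augment Depot→x1→x3→x5→Port: bottleneck 4, flow now 4.
Augment Depot→x2→x3→x5→Port: bottleneck 2, flow now 6.
Augment Depot→x2→x3→x6→Port: bottleneck 2, flow now 8.
Augment Depot→x2→x4→x6→Port: bottleneck 1, flow now 9.
No augmenting path remains; maximum flow = 9.
In the residual graph, reachable from Depot: {Depot, x1, x2, x3, x4, x5, x6}.
Min-cut edges: x5→Port (6), x6→Port (3); capacity 6 + 3 = 9.
This cut is saturated, so no flow can exceed 9.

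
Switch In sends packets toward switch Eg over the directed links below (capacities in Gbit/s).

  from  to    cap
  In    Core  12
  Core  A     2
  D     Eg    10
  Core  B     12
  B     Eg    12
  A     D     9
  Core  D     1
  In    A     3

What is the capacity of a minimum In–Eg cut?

Augment In→A→D→Eg: bottleneck 3, flow now 3.
Augment In→Core→D→Eg: bottleneck 1, flow now 4.
Augment In→Core→B→Eg: bottleneck 11, flow now 15.
No augmenting path remains; maximum flow = 15.
By max-flow min-cut, the minimum cut capacity equals the max flow.
In the residual graph, reachable from In: {In}.
Min-cut edges: In→A (3), In→Core (12); capacity 3 + 12 = 15.

15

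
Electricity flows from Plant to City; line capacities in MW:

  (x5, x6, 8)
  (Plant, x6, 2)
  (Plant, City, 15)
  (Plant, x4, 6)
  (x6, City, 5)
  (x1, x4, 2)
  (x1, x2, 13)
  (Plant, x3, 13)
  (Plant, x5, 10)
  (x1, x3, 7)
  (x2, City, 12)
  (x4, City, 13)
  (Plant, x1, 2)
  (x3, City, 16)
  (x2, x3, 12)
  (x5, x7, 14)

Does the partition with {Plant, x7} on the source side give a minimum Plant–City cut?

No — its capacity is 48, but the minimum cut has capacity 41.

Given cut capacity: 2 + 13 + 6 + 10 + 2 + 15 = 48.
Augment Plant→City: bottleneck 15, flow now 15.
Augment Plant→x3→City: bottleneck 13, flow now 28.
Augment Plant→x4→City: bottleneck 6, flow now 34.
Augment Plant→x6→City: bottleneck 2, flow now 36.
Augment Plant→x1→x2→City: bottleneck 2, flow now 38.
Augment Plant→x5→x6→City: bottleneck 3, flow now 41.
No augmenting path remains; maximum flow = 41.
In the residual graph, reachable from Plant: {Plant, x5, x6, x7}.
Min-cut edges: Plant→x1 (2), Plant→x3 (13), Plant→x4 (6), Plant→City (15), x6→City (5); capacity 2 + 13 + 6 + 15 + 5 = 41.
Cut capacity 48 exceeds the max flow 41, so it is not minimum.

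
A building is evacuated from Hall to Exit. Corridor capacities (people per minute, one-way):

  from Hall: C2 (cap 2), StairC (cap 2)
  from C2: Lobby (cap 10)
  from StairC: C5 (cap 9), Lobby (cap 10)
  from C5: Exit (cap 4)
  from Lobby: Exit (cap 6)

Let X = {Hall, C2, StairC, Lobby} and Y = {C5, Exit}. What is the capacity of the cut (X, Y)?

15

Edges leaving {Hall, C2, StairC, Lobby}: StairC→C5 (9), Lobby→Exit (6).
Cut capacity = 9 + 6 = 15.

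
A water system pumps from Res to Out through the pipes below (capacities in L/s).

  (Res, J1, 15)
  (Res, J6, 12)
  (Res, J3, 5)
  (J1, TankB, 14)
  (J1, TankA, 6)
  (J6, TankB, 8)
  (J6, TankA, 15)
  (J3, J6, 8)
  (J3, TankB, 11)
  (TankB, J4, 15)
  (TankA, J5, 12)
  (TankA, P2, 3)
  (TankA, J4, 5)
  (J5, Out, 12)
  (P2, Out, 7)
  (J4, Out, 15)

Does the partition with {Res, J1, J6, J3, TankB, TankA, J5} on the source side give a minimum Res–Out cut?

No — its capacity is 35, but the minimum cut has capacity 30.

Given cut capacity: 15 + 3 + 5 + 12 = 35.
Augment Res→J1→TankB→J4→Out: bottleneck 14, flow now 14.
Augment Res→J1→TankA→J5→Out: bottleneck 1, flow now 15.
Augment Res→J6→TankB→J4→Out: bottleneck 1, flow now 16.
Augment Res→J6→TankA→J5→Out: bottleneck 11, flow now 27.
Augment Res→J3→J6→TankA→P2→Out: bottleneck 3, flow now 30.
No augmenting path remains; maximum flow = 30.
In the residual graph, reachable from Res: {Res, J1, J6, J3, TankB, TankA, J4}.
Min-cut edges: TankA→J5 (12), TankA→P2 (3), J4→Out (15); capacity 12 + 3 + 15 = 30.
Cut capacity 35 exceeds the max flow 30, so it is not minimum.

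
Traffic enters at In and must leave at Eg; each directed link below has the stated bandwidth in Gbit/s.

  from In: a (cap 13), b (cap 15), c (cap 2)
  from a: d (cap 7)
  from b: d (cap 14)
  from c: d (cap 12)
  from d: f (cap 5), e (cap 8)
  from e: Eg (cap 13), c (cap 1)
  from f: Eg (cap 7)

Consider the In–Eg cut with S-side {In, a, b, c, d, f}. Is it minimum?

Given cut capacity: 8 + 7 = 15.
Augment In→a→d→e→Eg: bottleneck 7, flow now 7.
Augment In→b→d→e→Eg: bottleneck 1, flow now 8.
Augment In→b→d→f→Eg: bottleneck 5, flow now 13.
No augmenting path remains; maximum flow = 13.
In the residual graph, reachable from In: {In, a, b, c, d}.
Min-cut edges: d→e (8), d→f (5); capacity 8 + 5 = 13.
Cut capacity 15 exceeds the max flow 13, so it is not minimum.

No — its capacity is 15, but the minimum cut has capacity 13.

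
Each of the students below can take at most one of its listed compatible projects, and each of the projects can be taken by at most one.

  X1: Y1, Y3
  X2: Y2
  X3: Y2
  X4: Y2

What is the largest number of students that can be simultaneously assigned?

Unit-capacity flow: source→left, listed edges, right→sink; max matching = max flow.
Augmenting path X1→Y1 (+1); matched 1.
Augmenting path X2→Y2 (+1); matched 2.
No augmenting path remains; maximum matching = 2.
König certificate: {X1, Y2} is a vertex cover of size 2 (every listed pair touches it), so no matching can be larger.

2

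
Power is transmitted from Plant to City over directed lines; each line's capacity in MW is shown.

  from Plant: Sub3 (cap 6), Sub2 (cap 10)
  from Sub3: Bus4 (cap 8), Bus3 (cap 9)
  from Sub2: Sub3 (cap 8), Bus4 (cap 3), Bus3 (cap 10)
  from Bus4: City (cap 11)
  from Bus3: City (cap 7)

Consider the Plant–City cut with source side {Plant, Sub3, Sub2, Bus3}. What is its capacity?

18

Edges leaving {Plant, Sub3, Sub2, Bus3}: Sub3→Bus4 (8), Sub2→Bus4 (3), Bus3→City (7).
Cut capacity = 8 + 3 + 7 = 18.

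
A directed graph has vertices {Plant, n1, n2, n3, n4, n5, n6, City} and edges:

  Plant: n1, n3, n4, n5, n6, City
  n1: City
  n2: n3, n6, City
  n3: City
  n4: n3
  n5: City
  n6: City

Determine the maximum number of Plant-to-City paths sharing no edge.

5

Assign every edge capacity 1; by Menger, the answer equals the max flow.
Path Plant→City (+1); total 1.
Path Plant→n1→City (+1); total 2.
Path Plant→n3→City (+1); total 3.
Path Plant→n5→City (+1); total 4.
Path Plant→n6→City (+1); total 5.
No residual Plant→City path; max flow = 5.
Certifying cut of size 5: {Plant→City, Plant→n1, Plant→n5, Plant→n6, n3→City}.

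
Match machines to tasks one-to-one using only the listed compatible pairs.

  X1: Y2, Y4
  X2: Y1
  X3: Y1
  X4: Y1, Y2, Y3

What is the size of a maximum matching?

3

Unit-capacity flow: source→left, listed edges, right→sink; max matching = max flow.
Augmenting path X1→Y2 (+1); matched 1.
Augmenting path X2→Y1 (+1); matched 2.
Augmenting path X4→Y3 (+1); matched 3.
No augmenting path remains; maximum matching = 3.
König certificate: {X1, X4, Y1} is a vertex cover of size 3 (every listed pair touches it), so no matching can be larger.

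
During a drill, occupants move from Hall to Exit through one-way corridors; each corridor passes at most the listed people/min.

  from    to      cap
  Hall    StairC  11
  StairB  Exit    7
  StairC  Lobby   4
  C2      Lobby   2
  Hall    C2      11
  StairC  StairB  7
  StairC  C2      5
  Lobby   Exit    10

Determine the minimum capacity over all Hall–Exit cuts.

13

Augment Hall→C2→Lobby→Exit: bottleneck 2, flow now 2.
Augment Hall→StairC→StairB→Exit: bottleneck 7, flow now 9.
Augment Hall→StairC→Lobby→Exit: bottleneck 4, flow now 13.
No augmenting path remains; maximum flow = 13.
By max-flow min-cut, the minimum cut capacity equals the max flow.
In the residual graph, reachable from Hall: {Hall, C2}.
Min-cut edges: Hall→StairC (11), C2→Lobby (2); capacity 11 + 2 = 13.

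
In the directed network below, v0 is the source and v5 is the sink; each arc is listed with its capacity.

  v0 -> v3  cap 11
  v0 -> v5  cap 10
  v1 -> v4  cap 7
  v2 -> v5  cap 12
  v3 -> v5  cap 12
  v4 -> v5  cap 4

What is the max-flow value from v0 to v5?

21

Augment v0→v5: bottleneck 10, flow now 10.
Augment v0→v3→v5: bottleneck 11, flow now 21.
No augmenting path remains; maximum flow = 21.
In the residual graph, reachable from v0: {v0}.
Min-cut edges: v0→v3 (11), v0→v5 (10); capacity 11 + 10 = 21.
This cut is saturated, so no flow can exceed 21.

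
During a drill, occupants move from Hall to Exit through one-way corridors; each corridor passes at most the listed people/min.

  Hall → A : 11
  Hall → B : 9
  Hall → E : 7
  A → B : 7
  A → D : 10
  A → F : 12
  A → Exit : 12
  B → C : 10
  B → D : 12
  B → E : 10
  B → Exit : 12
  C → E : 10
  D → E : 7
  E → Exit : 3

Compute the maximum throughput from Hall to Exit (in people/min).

Augment Hall→A→Exit: bottleneck 11, flow now 11.
Augment Hall→B→Exit: bottleneck 9, flow now 20.
Augment Hall→E→Exit: bottleneck 3, flow now 23.
No augmenting path remains; maximum flow = 23.
In the residual graph, reachable from Hall: {Hall, E}.
Min-cut edges: Hall→A (11), Hall→B (9), E→Exit (3); capacity 11 + 9 + 3 = 23.
This cut is saturated, so no flow can exceed 23.

23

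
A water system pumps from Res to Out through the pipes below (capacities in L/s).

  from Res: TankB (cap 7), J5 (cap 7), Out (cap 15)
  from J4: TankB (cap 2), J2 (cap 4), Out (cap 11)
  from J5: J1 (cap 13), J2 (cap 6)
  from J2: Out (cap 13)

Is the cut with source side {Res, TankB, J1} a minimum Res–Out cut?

Given cut capacity: 7 + 15 = 22.
Augment Res→Out: bottleneck 15, flow now 15.
Augment Res→J5→J2→Out: bottleneck 6, flow now 21.
No augmenting path remains; maximum flow = 21.
In the residual graph, reachable from Res: {Res, TankB, J5, J1}.
Min-cut edges: Res→Out (15), J5→J2 (6); capacity 15 + 6 = 21.
Cut capacity 22 exceeds the max flow 21, so it is not minimum.

No — its capacity is 22, but the minimum cut has capacity 21.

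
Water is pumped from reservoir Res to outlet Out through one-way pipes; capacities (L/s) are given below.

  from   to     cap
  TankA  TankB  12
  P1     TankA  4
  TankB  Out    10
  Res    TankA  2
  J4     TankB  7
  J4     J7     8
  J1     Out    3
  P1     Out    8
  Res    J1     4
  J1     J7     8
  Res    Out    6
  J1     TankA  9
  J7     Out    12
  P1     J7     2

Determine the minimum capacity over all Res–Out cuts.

12

Augment Res→Out: bottleneck 6, flow now 6.
Augment Res→J1→Out: bottleneck 3, flow now 9.
Augment Res→J1→J7→Out: bottleneck 1, flow now 10.
Augment Res→TankA→TankB→Out: bottleneck 2, flow now 12.
No augmenting path remains; maximum flow = 12.
By max-flow min-cut, the minimum cut capacity equals the max flow.
In the residual graph, reachable from Res: {Res}.
Min-cut edges: Res→J1 (4), Res→TankA (2), Res→Out (6); capacity 4 + 2 + 6 = 12.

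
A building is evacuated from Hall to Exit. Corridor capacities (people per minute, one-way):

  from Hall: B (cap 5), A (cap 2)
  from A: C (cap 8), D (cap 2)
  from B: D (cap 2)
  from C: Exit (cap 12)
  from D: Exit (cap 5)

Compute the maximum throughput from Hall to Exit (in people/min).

4

Augment Hall→A→C→Exit: bottleneck 2, flow now 2.
Augment Hall→B→D→Exit: bottleneck 2, flow now 4.
No augmenting path remains; maximum flow = 4.
In the residual graph, reachable from Hall: {Hall, B}.
Min-cut edges: Hall→A (2), B→D (2); capacity 2 + 2 = 4.
This cut is saturated, so no flow can exceed 4.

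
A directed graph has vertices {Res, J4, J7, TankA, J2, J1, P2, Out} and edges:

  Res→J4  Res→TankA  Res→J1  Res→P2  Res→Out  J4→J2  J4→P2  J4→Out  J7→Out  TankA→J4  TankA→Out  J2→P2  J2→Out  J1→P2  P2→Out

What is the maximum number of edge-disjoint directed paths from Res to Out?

Assign every edge capacity 1; by Menger, the answer equals the max flow.
Path Res→Out (+1); total 1.
Path Res→J4→Out (+1); total 2.
Path Res→TankA→Out (+1); total 3.
Path Res→P2→Out (+1); total 4.
No residual Res→Out path; max flow = 4.
Certifying cut of size 4: {P2→Out, Res→J4, Res→Out, Res→TankA}.

4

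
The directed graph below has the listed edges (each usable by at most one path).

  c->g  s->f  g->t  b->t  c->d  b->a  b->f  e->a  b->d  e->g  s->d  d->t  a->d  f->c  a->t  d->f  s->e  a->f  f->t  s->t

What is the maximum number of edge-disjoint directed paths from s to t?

4

Assign every edge capacity 1; by Menger, the answer equals the max flow.
Path s→t (+1); total 1.
Path s→d→t (+1); total 2.
Path s→f→t (+1); total 3.
Path s→e→a→t (+1); total 4.
No residual s→t path; max flow = 4.
Certifying cut of size 4: {s→d, s→e, s→f, s→t}.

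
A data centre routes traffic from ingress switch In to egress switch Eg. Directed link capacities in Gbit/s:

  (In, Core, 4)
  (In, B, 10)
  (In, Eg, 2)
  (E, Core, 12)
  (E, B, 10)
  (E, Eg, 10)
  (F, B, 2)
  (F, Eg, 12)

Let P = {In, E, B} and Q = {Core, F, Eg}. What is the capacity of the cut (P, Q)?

28

Edges leaving {In, E, B}: In→Core (4), In→Eg (2), E→Core (12), E→Eg (10).
Cut capacity = 4 + 2 + 12 + 10 = 28.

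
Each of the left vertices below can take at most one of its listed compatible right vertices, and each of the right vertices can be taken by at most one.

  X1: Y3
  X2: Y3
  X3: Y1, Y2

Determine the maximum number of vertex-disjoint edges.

Unit-capacity flow: source→left, listed edges, right→sink; max matching = max flow.
Augmenting path X1→Y3 (+1); matched 1.
Augmenting path X3→Y1 (+1); matched 2.
No augmenting path remains; maximum matching = 2.
König certificate: {X3, Y3} is a vertex cover of size 2 (every listed pair touches it), so no matching can be larger.

2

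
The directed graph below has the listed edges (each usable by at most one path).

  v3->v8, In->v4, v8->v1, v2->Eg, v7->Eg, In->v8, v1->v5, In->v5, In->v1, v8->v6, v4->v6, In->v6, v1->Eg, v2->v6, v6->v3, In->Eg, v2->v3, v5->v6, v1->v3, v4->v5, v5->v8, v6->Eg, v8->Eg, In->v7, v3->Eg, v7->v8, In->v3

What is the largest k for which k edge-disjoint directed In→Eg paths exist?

6

Assign every edge capacity 1; by Menger, the answer equals the max flow.
Path In→Eg (+1); total 1.
Path In→v1→Eg (+1); total 2.
Path In→v3→Eg (+1); total 3.
Path In→v6→Eg (+1); total 4.
Path In→v7→Eg (+1); total 5.
Path In→v8→Eg (+1); total 6.
No residual In→Eg path; max flow = 6.
Certifying cut of size 6: {In→Eg, In→v7, v1→Eg, v3→Eg, v6→Eg, v8→Eg}.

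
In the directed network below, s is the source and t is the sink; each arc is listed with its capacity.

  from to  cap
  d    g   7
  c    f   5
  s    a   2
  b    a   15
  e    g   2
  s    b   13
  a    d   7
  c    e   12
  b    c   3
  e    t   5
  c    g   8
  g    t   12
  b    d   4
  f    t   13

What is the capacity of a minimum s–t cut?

10

Augment s→a→d→g→t: bottleneck 2, flow now 2.
Augment s→b→c→e→t: bottleneck 3, flow now 5.
Augment s→b→d→g→t: bottleneck 4, flow now 9.
Augment s→b→a→d→g→t: bottleneck 1, flow now 10.
No augmenting path remains; maximum flow = 10.
By max-flow min-cut, the minimum cut capacity equals the max flow.
In the residual graph, reachable from s: {s, a, b, d}.
Min-cut edges: b→c (3), d→g (7); capacity 3 + 7 = 10.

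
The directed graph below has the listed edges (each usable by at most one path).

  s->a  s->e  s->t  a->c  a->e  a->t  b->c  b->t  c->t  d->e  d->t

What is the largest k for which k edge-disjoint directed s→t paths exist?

2

Assign every edge capacity 1; by Menger, the answer equals the max flow.
Path s→t (+1); total 1.
Path s→a→t (+1); total 2.
No residual s→t path; max flow = 2.
Certifying cut of size 2: {s→a, s→t}.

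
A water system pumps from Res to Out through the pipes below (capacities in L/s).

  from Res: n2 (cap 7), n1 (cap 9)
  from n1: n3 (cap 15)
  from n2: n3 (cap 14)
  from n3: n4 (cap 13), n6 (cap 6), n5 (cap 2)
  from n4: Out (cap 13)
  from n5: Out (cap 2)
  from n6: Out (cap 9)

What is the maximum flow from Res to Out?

Augment Res→n1→n3→n4→Out: bottleneck 9, flow now 9.
Augment Res→n2→n3→n4→Out: bottleneck 4, flow now 13.
Augment Res→n2→n3→n5→Out: bottleneck 2, flow now 15.
Augment Res→n2→n3→n6→Out: bottleneck 1, flow now 16.
No augmenting path remains; maximum flow = 16.
In the residual graph, reachable from Res: {Res}.
Min-cut edges: Res→n1 (9), Res→n2 (7); capacity 9 + 7 = 16.
This cut is saturated, so no flow can exceed 16.

16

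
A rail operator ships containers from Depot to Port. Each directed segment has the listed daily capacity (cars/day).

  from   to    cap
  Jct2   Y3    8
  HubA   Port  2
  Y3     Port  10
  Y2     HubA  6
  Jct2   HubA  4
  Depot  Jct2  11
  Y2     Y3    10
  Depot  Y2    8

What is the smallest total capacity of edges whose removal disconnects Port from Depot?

12

Augment Depot→Jct2→Y3→Port: bottleneck 8, flow now 8.
Augment Depot→Jct2→HubA→Port: bottleneck 2, flow now 10.
Augment Depot→Y2→Y3→Port: bottleneck 2, flow now 12.
No augmenting path remains; maximum flow = 12.
By max-flow min-cut, the minimum cut capacity equals the max flow.
In the residual graph, reachable from Depot: {Depot, Jct2, Y2, Y3, HubA}.
Min-cut edges: Y3→Port (10), HubA→Port (2); capacity 10 + 2 = 12.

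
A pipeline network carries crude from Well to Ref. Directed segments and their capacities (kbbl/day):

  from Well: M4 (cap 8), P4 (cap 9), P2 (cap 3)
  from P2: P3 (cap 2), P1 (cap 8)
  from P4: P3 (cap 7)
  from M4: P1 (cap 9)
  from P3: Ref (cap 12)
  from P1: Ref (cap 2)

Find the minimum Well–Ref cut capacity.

Augment Well→P2→P3→Ref: bottleneck 2, flow now 2.
Augment Well→P2→P1→Ref: bottleneck 1, flow now 3.
Augment Well→P4→P3→Ref: bottleneck 7, flow now 10.
Augment Well→M4→P1→Ref: bottleneck 1, flow now 11.
No augmenting path remains; maximum flow = 11.
By max-flow min-cut, the minimum cut capacity equals the max flow.
In the residual graph, reachable from Well: {Well, P2, P4, M4, P1}.
Min-cut edges: P2→P3 (2), P4→P3 (7), P1→Ref (2); capacity 2 + 7 + 2 = 11.

11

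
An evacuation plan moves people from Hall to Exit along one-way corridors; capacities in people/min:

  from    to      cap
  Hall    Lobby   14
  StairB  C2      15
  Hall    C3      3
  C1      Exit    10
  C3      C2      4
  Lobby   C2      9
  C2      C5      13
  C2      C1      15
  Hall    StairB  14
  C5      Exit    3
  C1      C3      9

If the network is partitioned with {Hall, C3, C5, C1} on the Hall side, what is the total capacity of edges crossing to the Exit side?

45

Edges leaving {Hall, C3, C5, C1}: Hall→StairB (14), Hall→Lobby (14), C3→C2 (4), C5→Exit (3), C1→Exit (10).
Cut capacity = 14 + 14 + 4 + 3 + 10 = 45.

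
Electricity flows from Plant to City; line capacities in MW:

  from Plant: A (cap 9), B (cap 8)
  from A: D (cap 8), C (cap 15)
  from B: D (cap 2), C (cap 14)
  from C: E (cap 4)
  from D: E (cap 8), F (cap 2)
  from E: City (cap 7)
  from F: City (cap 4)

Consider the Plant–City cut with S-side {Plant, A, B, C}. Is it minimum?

No — its capacity is 14, but the minimum cut has capacity 9.

Given cut capacity: 8 + 2 + 4 = 14.
Augment Plant→A→C→E→City: bottleneck 4, flow now 4.
Augment Plant→A→D→E→City: bottleneck 3, flow now 7.
Augment Plant→A→D→F→City: bottleneck 2, flow now 9.
No augmenting path remains; maximum flow = 9.
In the residual graph, reachable from Plant: {Plant, A, B, C, D, E}.
Min-cut edges: D→F (2), E→City (7); capacity 2 + 7 = 9.
Cut capacity 14 exceeds the max flow 9, so it is not minimum.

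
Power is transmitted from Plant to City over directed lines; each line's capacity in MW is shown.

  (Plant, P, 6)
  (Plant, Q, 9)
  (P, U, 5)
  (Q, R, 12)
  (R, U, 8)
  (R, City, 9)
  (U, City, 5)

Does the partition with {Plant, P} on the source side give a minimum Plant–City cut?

Yes — it is a minimum cut (capacity 14).

Given cut capacity: 9 + 5 = 14.
Augment Plant→P→U→City: bottleneck 5, flow now 5.
Augment Plant→Q→R→City: bottleneck 9, flow now 14.
No augmenting path remains; maximum flow = 14.
Cut capacity 14 equals the max flow, so it is a minimum cut.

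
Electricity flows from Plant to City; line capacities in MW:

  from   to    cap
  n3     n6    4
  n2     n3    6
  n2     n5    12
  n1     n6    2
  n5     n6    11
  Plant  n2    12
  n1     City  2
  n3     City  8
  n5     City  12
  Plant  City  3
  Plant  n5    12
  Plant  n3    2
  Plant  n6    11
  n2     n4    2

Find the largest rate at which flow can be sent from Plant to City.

Augment Plant→City: bottleneck 3, flow now 3.
Augment Plant→n3→City: bottleneck 2, flow now 5.
Augment Plant→n5→City: bottleneck 12, flow now 17.
Augment Plant→n2→n3→City: bottleneck 6, flow now 23.
No augmenting path remains; maximum flow = 23.
In the residual graph, reachable from Plant: {Plant, n2, n4, n5, n6}.
Min-cut edges: Plant→n3 (2), Plant→City (3), n2→n3 (6), n5→City (12); capacity 2 + 3 + 6 + 12 = 23.
This cut is saturated, so no flow can exceed 23.

23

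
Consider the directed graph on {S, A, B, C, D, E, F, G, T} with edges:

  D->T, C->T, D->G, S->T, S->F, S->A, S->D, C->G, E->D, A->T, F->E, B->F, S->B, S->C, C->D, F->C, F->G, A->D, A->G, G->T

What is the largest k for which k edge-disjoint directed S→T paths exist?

Assign every edge capacity 1; by Menger, the answer equals the max flow.
Path S→T (+1); total 1.
Path S→A→T (+1); total 2.
Path S→C→T (+1); total 3.
Path S→D→T (+1); total 4.
Path S→F→G→T (+1); total 5.
No residual S→T path; max flow = 5.
Certifying cut of size 5: {C→T, D→T, G→T, S→A, S→T}.

5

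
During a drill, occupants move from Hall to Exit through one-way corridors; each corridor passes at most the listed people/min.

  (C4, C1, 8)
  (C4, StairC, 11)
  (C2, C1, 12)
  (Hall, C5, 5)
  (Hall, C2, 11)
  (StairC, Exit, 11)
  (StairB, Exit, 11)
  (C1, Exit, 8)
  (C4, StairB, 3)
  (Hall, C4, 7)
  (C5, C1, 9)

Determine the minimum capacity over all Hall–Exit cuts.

Augment Hall→C5→C1→Exit: bottleneck 5, flow now 5.
Augment Hall→C2→C1→Exit: bottleneck 3, flow now 8.
Augment Hall→C4→StairC→Exit: bottleneck 7, flow now 15.
No augmenting path remains; maximum flow = 15.
By max-flow min-cut, the minimum cut capacity equals the max flow.
In the residual graph, reachable from Hall: {Hall, C5, C2, C1}.
Min-cut edges: Hall→C4 (7), C1→Exit (8); capacity 7 + 8 = 15.

15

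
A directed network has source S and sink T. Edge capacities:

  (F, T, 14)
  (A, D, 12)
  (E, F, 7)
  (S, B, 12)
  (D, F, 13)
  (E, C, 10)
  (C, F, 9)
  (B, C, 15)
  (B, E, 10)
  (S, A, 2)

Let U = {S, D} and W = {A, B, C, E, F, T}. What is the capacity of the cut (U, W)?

Edges leaving {S, D}: S→A (2), S→B (12), D→F (13).
Cut capacity = 2 + 12 + 13 = 27.

27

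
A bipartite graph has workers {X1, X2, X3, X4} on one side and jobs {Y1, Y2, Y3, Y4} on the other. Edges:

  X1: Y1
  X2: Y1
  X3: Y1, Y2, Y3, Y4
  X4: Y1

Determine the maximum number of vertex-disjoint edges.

2

Unit-capacity flow: source→left, listed edges, right→sink; max matching = max flow.
Augmenting path X1→Y1 (+1); matched 1.
Augmenting path X3→Y2 (+1); matched 2.
No augmenting path remains; maximum matching = 2.
König certificate: {X3, Y1} is a vertex cover of size 2 (every listed pair touches it), so no matching can be larger.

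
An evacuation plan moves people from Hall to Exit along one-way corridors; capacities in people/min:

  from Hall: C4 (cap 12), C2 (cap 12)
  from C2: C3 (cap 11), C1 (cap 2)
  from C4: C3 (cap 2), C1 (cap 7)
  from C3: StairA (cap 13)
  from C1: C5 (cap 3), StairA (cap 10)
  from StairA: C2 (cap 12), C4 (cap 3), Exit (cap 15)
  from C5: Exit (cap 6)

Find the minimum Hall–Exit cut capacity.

18

Augment Hall→C2→C3→StairA→Exit: bottleneck 11, flow now 11.
Augment Hall→C2→C1→StairA→Exit: bottleneck 1, flow now 12.
Augment Hall→C4→C3→StairA→Exit: bottleneck 2, flow now 14.
Augment Hall→C4→C1→StairA→Exit: bottleneck 1, flow now 15.
Augment Hall→C4→C1→C5→Exit: bottleneck 3, flow now 18.
No augmenting path remains; maximum flow = 18.
By max-flow min-cut, the minimum cut capacity equals the max flow.
In the residual graph, reachable from Hall: {Hall, C2, C4, C3, C1, StairA}.
Min-cut edges: C1→C5 (3), StairA→Exit (15); capacity 3 + 15 = 18.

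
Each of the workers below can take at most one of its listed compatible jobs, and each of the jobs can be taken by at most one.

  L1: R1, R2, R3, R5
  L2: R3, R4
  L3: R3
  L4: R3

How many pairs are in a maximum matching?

3

Unit-capacity flow: source→left, listed edges, right→sink; max matching = max flow.
Augmenting path L1→R1 (+1); matched 1.
Augmenting path L2→R3 (+1); matched 2.
Augmenting path L3→R3→L2→R4 (+1); matched 3.
No augmenting path remains; maximum matching = 3.
König certificate: {L1, L2, R3} is a vertex cover of size 3 (every listed pair touches it), so no matching can be larger.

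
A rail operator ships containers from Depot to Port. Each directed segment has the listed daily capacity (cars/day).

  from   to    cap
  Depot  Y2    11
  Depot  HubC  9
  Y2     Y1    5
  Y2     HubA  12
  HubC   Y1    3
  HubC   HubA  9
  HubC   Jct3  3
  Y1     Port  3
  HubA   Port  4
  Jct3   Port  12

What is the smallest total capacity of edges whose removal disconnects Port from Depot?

Augment Depot→Y2→Y1→Port: bottleneck 3, flow now 3.
Augment Depot→Y2→HubA→Port: bottleneck 4, flow now 7.
Augment Depot→HubC→Jct3→Port: bottleneck 3, flow now 10.
No augmenting path remains; maximum flow = 10.
By max-flow min-cut, the minimum cut capacity equals the max flow.
In the residual graph, reachable from Depot: {Depot, Y2, HubC, Y1, HubA}.
Min-cut edges: HubC→Jct3 (3), Y1→Port (3), HubA→Port (4); capacity 3 + 3 + 4 = 10.

10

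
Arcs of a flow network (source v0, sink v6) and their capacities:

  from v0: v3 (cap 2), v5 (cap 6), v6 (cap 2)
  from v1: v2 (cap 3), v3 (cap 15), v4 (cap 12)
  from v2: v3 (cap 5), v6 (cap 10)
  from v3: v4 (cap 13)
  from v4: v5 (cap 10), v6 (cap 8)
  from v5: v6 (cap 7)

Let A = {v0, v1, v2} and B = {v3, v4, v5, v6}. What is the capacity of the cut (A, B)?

Edges leaving {v0, v1, v2}: v0→v3 (2), v0→v5 (6), v0→v6 (2), v1→v3 (15), v1→v4 (12), v2→v3 (5), v2→v6 (10).
Cut capacity = 2 + 6 + 2 + 15 + 12 + 5 + 10 = 52.

52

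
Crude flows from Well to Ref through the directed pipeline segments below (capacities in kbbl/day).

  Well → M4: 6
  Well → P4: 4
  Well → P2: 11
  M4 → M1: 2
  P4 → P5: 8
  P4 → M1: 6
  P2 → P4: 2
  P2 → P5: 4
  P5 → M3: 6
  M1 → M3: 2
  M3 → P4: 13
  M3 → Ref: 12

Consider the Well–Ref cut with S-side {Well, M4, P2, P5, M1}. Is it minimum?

No — its capacity is 14, but the minimum cut has capacity 8.

Given cut capacity: 4 + 2 + 6 + 2 = 14.
Augment Well→M4→M1→M3→Ref: bottleneck 2, flow now 2.
Augment Well→P4→P5→M3→Ref: bottleneck 4, flow now 6.
Augment Well→P2→P5→M3→Ref: bottleneck 2, flow now 8.
No augmenting path remains; maximum flow = 8.
In the residual graph, reachable from Well: {Well, M4, P4, P2, P5, M1}.
Min-cut edges: P5→M3 (6), M1→M3 (2); capacity 6 + 2 = 8.
Cut capacity 14 exceeds the max flow 8, so it is not minimum.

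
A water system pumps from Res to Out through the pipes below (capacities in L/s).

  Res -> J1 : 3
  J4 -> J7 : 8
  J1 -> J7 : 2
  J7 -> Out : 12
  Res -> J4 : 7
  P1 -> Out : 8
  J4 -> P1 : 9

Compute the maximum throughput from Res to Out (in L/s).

9

Augment Res→J1→J7→Out: bottleneck 2, flow now 2.
Augment Res→J4→J7→Out: bottleneck 7, flow now 9.
No augmenting path remains; maximum flow = 9.
In the residual graph, reachable from Res: {Res, J1}.
Min-cut edges: Res→J4 (7), J1→J7 (2); capacity 7 + 2 = 9.
This cut is saturated, so no flow can exceed 9.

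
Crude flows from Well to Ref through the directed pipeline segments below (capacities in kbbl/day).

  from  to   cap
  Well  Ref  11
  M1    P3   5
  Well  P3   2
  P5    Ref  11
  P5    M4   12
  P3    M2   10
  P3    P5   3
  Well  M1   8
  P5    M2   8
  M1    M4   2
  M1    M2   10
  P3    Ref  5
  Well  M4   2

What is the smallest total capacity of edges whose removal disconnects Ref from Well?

Augment Well→Ref: bottleneck 11, flow now 11.
Augment Well→P3→Ref: bottleneck 2, flow now 13.
Augment Well→M1→P3→Ref: bottleneck 3, flow now 16.
Augment Well→M1→P3→P5→Ref: bottleneck 2, flow now 18.
No augmenting path remains; maximum flow = 18.
By max-flow min-cut, the minimum cut capacity equals the max flow.
In the residual graph, reachable from Well: {Well, M1, M2, M4}.
Min-cut edges: Well→P3 (2), Well→Ref (11), M1→P3 (5); capacity 2 + 11 + 5 = 18.

18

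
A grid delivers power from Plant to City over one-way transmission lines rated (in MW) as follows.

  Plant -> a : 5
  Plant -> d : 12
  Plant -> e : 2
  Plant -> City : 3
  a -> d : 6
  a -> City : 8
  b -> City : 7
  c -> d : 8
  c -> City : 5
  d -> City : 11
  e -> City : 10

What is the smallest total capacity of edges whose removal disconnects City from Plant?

21

Augment Plant→City: bottleneck 3, flow now 3.
Augment Plant→a→City: bottleneck 5, flow now 8.
Augment Plant→d→City: bottleneck 11, flow now 19.
Augment Plant→e→City: bottleneck 2, flow now 21.
No augmenting path remains; maximum flow = 21.
By max-flow min-cut, the minimum cut capacity equals the max flow.
In the residual graph, reachable from Plant: {Plant, d}.
Min-cut edges: Plant→a (5), Plant→e (2), Plant→City (3), d→City (11); capacity 5 + 2 + 3 + 11 = 21.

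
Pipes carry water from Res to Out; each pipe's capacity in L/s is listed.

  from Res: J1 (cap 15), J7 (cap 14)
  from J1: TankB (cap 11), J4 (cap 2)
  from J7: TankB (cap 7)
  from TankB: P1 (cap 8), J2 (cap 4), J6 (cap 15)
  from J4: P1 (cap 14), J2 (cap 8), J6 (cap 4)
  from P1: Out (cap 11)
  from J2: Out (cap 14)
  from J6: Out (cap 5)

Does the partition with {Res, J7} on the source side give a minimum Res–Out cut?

Given cut capacity: 15 + 7 = 22.
Augment Res→J1→TankB→P1→Out: bottleneck 8, flow now 8.
Augment Res→J1→TankB→J2→Out: bottleneck 3, flow now 11.
Augment Res→J1→J4→P1→Out: bottleneck 2, flow now 13.
Augment Res→J7→TankB→J2→Out: bottleneck 1, flow now 14.
Augment Res→J7→TankB→J6→Out: bottleneck 5, flow now 19.
No augmenting path remains; maximum flow = 19.
In the residual graph, reachable from Res: {Res, J1, J7, TankB, J6}.
Min-cut edges: J1→J4 (2), TankB→P1 (8), TankB→J2 (4), J6→Out (5); capacity 2 + 8 + 4 + 5 = 19.
Cut capacity 22 exceeds the max flow 19, so it is not minimum.

No — its capacity is 22, but the minimum cut has capacity 19.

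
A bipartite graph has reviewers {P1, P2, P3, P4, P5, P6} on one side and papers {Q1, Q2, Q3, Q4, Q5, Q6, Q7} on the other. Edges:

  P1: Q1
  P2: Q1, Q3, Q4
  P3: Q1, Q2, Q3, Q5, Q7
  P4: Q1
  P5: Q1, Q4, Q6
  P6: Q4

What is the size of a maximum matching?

Unit-capacity flow: source→left, listed edges, right→sink; max matching = max flow.
Augmenting path P1→Q1 (+1); matched 1.
Augmenting path P2→Q3 (+1); matched 2.
Augmenting path P3→Q2 (+1); matched 3.
Augmenting path P5→Q4 (+1); matched 4.
Augmenting path P6→Q4→P5→Q6 (+1); matched 5.
No augmenting path remains; maximum matching = 5.
König certificate: {P2, P3, P5, P6, Q1} is a vertex cover of size 5 (every listed pair touches it), so no matching can be larger.

5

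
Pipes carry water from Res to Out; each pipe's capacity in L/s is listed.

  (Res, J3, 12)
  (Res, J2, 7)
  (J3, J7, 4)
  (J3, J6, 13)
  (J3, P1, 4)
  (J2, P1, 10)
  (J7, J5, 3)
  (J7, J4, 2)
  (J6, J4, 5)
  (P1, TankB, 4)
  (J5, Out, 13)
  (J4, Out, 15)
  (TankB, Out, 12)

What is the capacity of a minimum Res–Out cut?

Augment Res→J3→J7→J5→Out: bottleneck 3, flow now 3.
Augment Res→J3→J7→J4→Out: bottleneck 1, flow now 4.
Augment Res→J3→J6→J4→Out: bottleneck 5, flow now 9.
Augment Res→J3→P1→TankB→Out: bottleneck 3, flow now 12.
Augment Res→J2→P1→TankB→Out: bottleneck 1, flow now 13.
No augmenting path remains; maximum flow = 13.
By max-flow min-cut, the minimum cut capacity equals the max flow.
In the residual graph, reachable from Res: {Res, J3, J2, J6, P1}.
Min-cut edges: J3→J7 (4), J6→J4 (5), P1→TankB (4); capacity 4 + 5 + 4 = 13.

13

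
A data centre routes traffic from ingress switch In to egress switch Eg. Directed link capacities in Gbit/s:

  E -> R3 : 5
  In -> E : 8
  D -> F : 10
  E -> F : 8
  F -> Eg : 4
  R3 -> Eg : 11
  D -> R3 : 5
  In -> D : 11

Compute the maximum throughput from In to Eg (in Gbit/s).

Augment In→D→F→Eg: bottleneck 4, flow now 4.
Augment In→D→R3→Eg: bottleneck 5, flow now 9.
Augment In→E→R3→Eg: bottleneck 5, flow now 14.
No augmenting path remains; maximum flow = 14.
In the residual graph, reachable from In: {In, D, E, F}.
Min-cut edges: D→R3 (5), E→R3 (5), F→Eg (4); capacity 5 + 5 + 4 = 14.
This cut is saturated, so no flow can exceed 14.

14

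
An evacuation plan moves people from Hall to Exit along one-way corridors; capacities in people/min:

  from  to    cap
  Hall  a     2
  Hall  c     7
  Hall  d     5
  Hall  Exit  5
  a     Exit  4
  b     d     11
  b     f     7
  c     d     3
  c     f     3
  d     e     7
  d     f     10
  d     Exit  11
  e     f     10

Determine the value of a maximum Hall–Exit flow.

Augment Hall→Exit: bottleneck 5, flow now 5.
Augment Hall→a→Exit: bottleneck 2, flow now 7.
Augment Hall→d→Exit: bottleneck 5, flow now 12.
Augment Hall→c→d→Exit: bottleneck 3, flow now 15.
No augmenting path remains; maximum flow = 15.
In the residual graph, reachable from Hall: {Hall, c, f}.
Min-cut edges: Hall→a (2), Hall→d (5), Hall→Exit (5), c→d (3); capacity 2 + 5 + 5 + 3 = 15.
This cut is saturated, so no flow can exceed 15.

15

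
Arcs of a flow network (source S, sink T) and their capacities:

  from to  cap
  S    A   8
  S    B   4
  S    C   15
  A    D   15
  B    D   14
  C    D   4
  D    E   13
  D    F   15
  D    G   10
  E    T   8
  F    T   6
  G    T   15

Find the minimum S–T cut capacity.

16

Augment S→A→D→E→T: bottleneck 8, flow now 8.
Augment S→B→D→F→T: bottleneck 4, flow now 12.
Augment S→C→D→F→T: bottleneck 2, flow now 14.
Augment S→C→D→G→T: bottleneck 2, flow now 16.
No augmenting path remains; maximum flow = 16.
By max-flow min-cut, the minimum cut capacity equals the max flow.
In the residual graph, reachable from S: {S, C}.
Min-cut edges: S→A (8), S→B (4), C→D (4); capacity 8 + 4 + 4 = 16.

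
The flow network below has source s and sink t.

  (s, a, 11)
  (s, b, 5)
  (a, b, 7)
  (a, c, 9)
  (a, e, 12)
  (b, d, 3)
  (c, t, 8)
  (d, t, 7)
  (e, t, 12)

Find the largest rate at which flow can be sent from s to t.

Augment s→a→c→t: bottleneck 8, flow now 8.
Augment s→a→e→t: bottleneck 3, flow now 11.
Augment s→b→d→t: bottleneck 3, flow now 14.
No augmenting path remains; maximum flow = 14.
In the residual graph, reachable from s: {s, b}.
Min-cut edges: s→a (11), b→d (3); capacity 11 + 3 = 14.
This cut is saturated, so no flow can exceed 14.

14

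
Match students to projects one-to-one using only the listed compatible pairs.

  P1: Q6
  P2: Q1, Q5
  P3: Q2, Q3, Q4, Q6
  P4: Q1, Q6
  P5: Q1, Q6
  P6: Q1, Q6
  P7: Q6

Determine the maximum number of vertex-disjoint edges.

4

Unit-capacity flow: source→left, listed edges, right→sink; max matching = max flow.
Augmenting path P1→Q6 (+1); matched 1.
Augmenting path P2→Q1 (+1); matched 2.
Augmenting path P3→Q2 (+1); matched 3.
Augmenting path P4→Q1→P2→Q5 (+1); matched 4.
No augmenting path remains; maximum matching = 4.
König certificate: {P2, P3, Q1, Q6} is a vertex cover of size 4 (every listed pair touches it), so no matching can be larger.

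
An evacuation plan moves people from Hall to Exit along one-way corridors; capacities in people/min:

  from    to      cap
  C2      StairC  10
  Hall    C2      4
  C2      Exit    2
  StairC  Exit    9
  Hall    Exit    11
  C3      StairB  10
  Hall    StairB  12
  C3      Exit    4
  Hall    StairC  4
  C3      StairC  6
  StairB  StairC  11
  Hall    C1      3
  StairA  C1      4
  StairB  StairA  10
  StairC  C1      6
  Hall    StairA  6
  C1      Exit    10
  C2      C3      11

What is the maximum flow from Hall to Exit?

Augment Hall→Exit: bottleneck 11, flow now 11.
Augment Hall→C2→Exit: bottleneck 2, flow now 13.
Augment Hall→StairC→Exit: bottleneck 4, flow now 17.
Augment Hall→C1→Exit: bottleneck 3, flow now 20.
Augment Hall→C2→C3→Exit: bottleneck 2, flow now 22.
Augment Hall→StairB→StairC→Exit: bottleneck 5, flow now 27.
Augment Hall→StairA→C1→Exit: bottleneck 4, flow now 31.
Augment Hall→StairB→StairC→C1→Exit: bottleneck 3, flow now 34.
No augmenting path remains; maximum flow = 34.
In the residual graph, reachable from Hall: {Hall, StairB, StairC, StairA, C1}.
Min-cut edges: Hall→C2 (4), Hall→Exit (11), StairC→Exit (9), C1→Exit (10); capacity 4 + 11 + 9 + 10 = 34.
This cut is saturated, so no flow can exceed 34.

34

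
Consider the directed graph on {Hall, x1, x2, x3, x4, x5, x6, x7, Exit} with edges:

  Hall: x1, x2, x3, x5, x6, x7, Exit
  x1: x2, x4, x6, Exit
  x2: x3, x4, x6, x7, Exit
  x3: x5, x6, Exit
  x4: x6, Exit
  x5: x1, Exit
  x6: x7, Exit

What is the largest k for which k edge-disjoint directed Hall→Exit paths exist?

6

Assign every edge capacity 1; by Menger, the answer equals the max flow.
Path Hall→Exit (+1); total 1.
Path Hall→x1→Exit (+1); total 2.
Path Hall→x2→Exit (+1); total 3.
Path Hall→x3→Exit (+1); total 4.
Path Hall→x5→Exit (+1); total 5.
Path Hall→x6→Exit (+1); total 6.
No residual Hall→Exit path; max flow = 6.
Certifying cut of size 6: {Hall→Exit, Hall→x1, Hall→x2, Hall→x3, Hall→x5, Hall→x6}.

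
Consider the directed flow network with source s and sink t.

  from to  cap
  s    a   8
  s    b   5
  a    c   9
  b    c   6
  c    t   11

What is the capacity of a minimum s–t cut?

Augment s→a→c→t: bottleneck 8, flow now 8.
Augment s→b→c→t: bottleneck 3, flow now 11.
No augmenting path remains; maximum flow = 11.
By max-flow min-cut, the minimum cut capacity equals the max flow.
In the residual graph, reachable from s: {s, a, b, c}.
Min-cut edges: c→t (11); capacity 11 = 11.

11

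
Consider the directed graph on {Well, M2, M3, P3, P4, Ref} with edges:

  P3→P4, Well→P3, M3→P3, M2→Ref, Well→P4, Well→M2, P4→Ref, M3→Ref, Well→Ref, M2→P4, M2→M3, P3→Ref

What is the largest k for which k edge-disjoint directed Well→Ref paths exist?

4

Assign every edge capacity 1; by Menger, the answer equals the max flow.
Path Well→Ref (+1); total 1.
Path Well→M2→Ref (+1); total 2.
Path Well→P3→Ref (+1); total 3.
Path Well→P4→Ref (+1); total 4.
No residual Well→Ref path; max flow = 4.
Certifying cut of size 4: {Well→M2, Well→P3, Well→P4, Well→Ref}.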